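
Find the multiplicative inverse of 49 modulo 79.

50

Apply the Euclidean algorithm and back-substitute:
79 = 1*49 + 30
49 = 1*30 + 19
30 = 1*19 + 11
19 = 1*11 + 8
11 = 1*8 + 3
8 = 2*3 + 2
3 = 1*2 + 1
2 = 2*1 + 0
gcd(49, 79) = 1, so the inverse exists.
Back-substitute for 1:
1 = 1*3 − 1*2
  = −1*8 + 3*3
  = 3*11 − 4*8
  = −4*19 + 7*11
  = 7*30 − 11*19
  = −11*49 + 18*30
  = 18*79 − 29*49
So 49⁻¹ ≡ −29 ≡ 50 (mod 79).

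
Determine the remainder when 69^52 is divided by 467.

9

52 in binary is 110100, i.e. 52 = 32 + 16 + 4.
69^1 ≡ 69 (mod 467)
69^2 ≡ 69^2 = 4761 ≡ 91 (mod 467)
69^4 ≡ 91^2 = 8281 ≡ 342 (mod 467)
69^8 ≡ 342^2 = 116964 ≡ 214 (mod 467)
69^16 ≡ 214^2 = 45796 ≡ 30 (mod 467)
69^32 ≡ 30^2 = 900 ≡ 433 (mod 467)
69^52 = 69^32 × 69^16 × 69^4 ≡ 433 × 30 × 342 (mod 467).
Accumulate the product:
433 × 30 = 12990 ≡ 381
381 × 342 = 130302 ≡ 9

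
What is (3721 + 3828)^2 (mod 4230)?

841

3721 + 3828 = 7549 ≡ 3319 (mod 4230)
(3319)^2 ≡ 841 (mod 4230)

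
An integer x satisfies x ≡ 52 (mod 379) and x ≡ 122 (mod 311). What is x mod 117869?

94044

379⁻¹ mod 311: 379*279 ≡ 1 (mod 311), so 379⁻¹ ≡ 279.
x = 52 + 379*((122 − 52)*279 mod 311) = 52 + 379*248 = 94044.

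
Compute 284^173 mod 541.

468

By square-and-multiply:
173 in binary is 10101101, i.e. 173 = 128 + 32 + 8 + 4 + 1.
284^1 ≡ 284 (mod 541)
284^2 ≡ 284^2 = 80656 ≡ 47 (mod 541)
284^4 ≡ 47^2 = 2209 ≡ 45 (mod 541)
284^8 ≡ 45^2 = 2025 ≡ 402 (mod 541)
284^16 ≡ 402^2 = 161604 ≡ 386 (mod 541)
284^32 ≡ 386^2 = 148996 ≡ 221 (mod 541)
284^64 ≡ 221^2 = 48841 ≡ 151 (mod 541)
284^128 ≡ 151^2 = 22801 ≡ 79 (mod 541)
284^173 = 284^128 · 284^32 · 284^8 · 284^4 · 284^1 ≡ 79 · 221 · 402 · 45 · 284 (mod 541).
Accumulate the product:
79 · 221 = 17459 ≡ 147
147 · 402 = 59094 ≡ 125
125 · 45 = 5625 ≡ 215
215 · 284 = 61060 ≡ 468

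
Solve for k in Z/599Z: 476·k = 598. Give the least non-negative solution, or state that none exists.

487

gcd(476, 599) = 1, so a unique solution mod 599 exists.
476⁻¹ ≡ 112 (mod 599).
k ≡ 112·598 ≡ 487 (mod 599).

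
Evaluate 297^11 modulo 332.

By square-and-multiply:
297^1 ≡ 297 (mod 332)
297^2 ≡ 297^2 = 88209 ≡ 229 (mod 332)
297^4 ≡ 229^2 = 52441 ≡ 317 (mod 332)
297^8 ≡ 317^2 = 100489 ≡ 225 (mod 332)
297^11 = 297^8 * 297^2 * 297^1 ≡ 225 * 229 * 297 (mod 332).
Accumulate the product:
225 * 229 = 51525 ≡ 65
65 * 297 = 19305 ≡ 49

49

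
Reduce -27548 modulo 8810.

-27548 = -4*8810 + 7692, so -27548 ≡ 7692 (mod 8810).

7692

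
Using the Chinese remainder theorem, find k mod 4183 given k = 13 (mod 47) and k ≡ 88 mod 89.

47⁻¹ mod 89: 47*36 ≡ 1 (mod 89), so 47⁻¹ ≡ 36.
k = 13 + 47*((88 − 13)*36 mod 89) = 13 + 47*30 = 1423.

1423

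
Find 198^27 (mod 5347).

By square-and-multiply:
198^1 ≡ 198 (mod 5347)
198^2 ≡ 198^2 = 39204 ≡ 1775 (mod 5347)
198^4 ≡ 1775^2 = 3150625 ≡ 1242 (mod 5347)
198^8 ≡ 1242^2 = 1542564 ≡ 2628 (mod 5347)
198^16 ≡ 2628^2 = 6906384 ≡ 3407 (mod 5347)
198^27 = 198^16 * 198^8 * 198^2 * 198^1 ≡ 3407 * 2628 * 1775 * 198 (mod 5347).
Accumulate the product:
3407 * 2628 = 8953596 ≡ 2718
2718 * 1775 = 4824450 ≡ 1456
1456 * 198 = 288288 ≡ 4897

4897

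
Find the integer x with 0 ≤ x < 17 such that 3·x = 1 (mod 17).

Run the extended Euclidean algorithm:
17 = 5·3 + 2
3 = 1·2 + 1
2 = 2·1 + 0
gcd(3, 17) = 1, so the inverse exists.
Bézout: 1 = −1·17 + 6·3.
So 3⁻¹ ≡ 6 (mod 17).

6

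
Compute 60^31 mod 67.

31 in binary is 11111, i.e. 31 = 16 + 8 + 4 + 2 + 1.
60^1 ≡ 60 (mod 67)
60^2 ≡ 60^2 = 3600 ≡ 49 (mod 67)
60^4 ≡ 49^2 = 2401 ≡ 56 (mod 67)
60^8 ≡ 56^2 = 3136 ≡ 54 (mod 67)
60^16 ≡ 54^2 = 2916 ≡ 35 (mod 67)
60^31 = 60^16 × 60^8 × 60^4 × 60^2 × 60^1 ≡ 35 × 54 × 56 × 49 × 60 (mod 67).
Accumulate the product:
35 × 54 = 1890 ≡ 14
14 × 56 = 784 ≡ 47
47 × 49 = 2303 ≡ 25
25 × 60 = 1500 ≡ 26

26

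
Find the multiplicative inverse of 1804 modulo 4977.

4588

Apply the Euclidean algorithm and back-substitute:
4977 = 2·1804 + 1369
1804 = 1·1369 + 435
1369 = 3·435 + 64
435 = 6·64 + 51
64 = 1·51 + 13
51 = 3·13 + 12
13 = 1·12 + 1
12 = 12·1 + 0
gcd(1804, 4977) = 1, so the inverse exists.
Bézout: 1 = 141·4977 − 389·1804.
So 1804⁻¹ ≡ −389 ≡ 4588 (mod 4977).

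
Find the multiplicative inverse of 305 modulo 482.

Run the extended Euclidean algorithm:
482 = 1×305 + 177
305 = 1×177 + 128
177 = 1×128 + 49
128 = 2×49 + 30
49 = 1×30 + 19
30 = 1×19 + 11
19 = 1×11 + 8
11 = 1×8 + 3
8 = 2×3 + 2
3 = 1×2 + 1
2 = 2×1 + 0
gcd(305, 482) = 1, so the inverse exists.
Back-substitute for 1:
1 = 1×3 − 1×2
  = −1×8 + 3×3
  = 3×11 − 4×8
  = −4×19 + 7×11
  = 7×30 − 11×19
  = −11×49 + 18×30
  = 18×128 − 47×49
  = −47×177 + 65×128
  = 65×305 − 112×177
  = −112×482 + 177×305
So 305⁻¹ ≡ 177 (mod 482).

177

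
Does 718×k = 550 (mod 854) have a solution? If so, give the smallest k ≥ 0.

gcd(718, 854) = 2, and 2 | 550, so solutions exist.
Divide through by 2: 359×k = 275 (mod 427).
359⁻¹ ≡ 270 (mod 427).
k ≡ 270×275 ≡ 379 (mod 427).
The smallest non-negative solution is k = 379.

379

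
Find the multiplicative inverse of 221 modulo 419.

419 = 1·221 + 198
221 = 1·198 + 23
198 = 8·23 + 14
23 = 1·14 + 9
14 = 1·9 + 5
9 = 1·5 + 4
5 = 1·4 + 1
4 = 4·1 + 0
gcd(221, 419) = 1, so the inverse exists.
Bézout: 1 = 48·419 − 91·221.
So 221⁻¹ ≡ −91 ≡ 328 (mod 419).

328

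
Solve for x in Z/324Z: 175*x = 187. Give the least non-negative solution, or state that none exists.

gcd(175, 324) = 1, so a unique solution mod 324 exists.
175⁻¹ ≡ 187 (mod 324).
x ≡ 187*187 ≡ 301 (mod 324).

301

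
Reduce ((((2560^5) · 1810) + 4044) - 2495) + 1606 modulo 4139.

3433

(2560)^5 ≡ 613 (mod 4139)
613 · 1810 = 1109530 ≡ 278 (mod 4139)
278 + 4044 = 4322 ≡ 183 (mod 4139)
183 - 2495 = -2312 ≡ 1827 (mod 4139)
1827 + 1606 = 3433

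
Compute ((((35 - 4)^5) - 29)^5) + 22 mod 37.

17

35 - 4 = 31
(31)^5 ≡ 31 (mod 37)
31 - 29 = 2
(2)^5 ≡ 32 (mod 37)
32 + 22 = 54 ≡ 17 (mod 37)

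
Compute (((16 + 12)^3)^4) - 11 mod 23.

7

16 + 12 = 28 ≡ 5 (mod 23)
(5)^3 ≡ 10 (mod 23)
(10)^4 ≡ 18 (mod 23)
18 - 11 = 7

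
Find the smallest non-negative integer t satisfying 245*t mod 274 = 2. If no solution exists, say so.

170

gcd(245, 274) = 1, so a unique solution mod 274 exists.
245⁻¹ ≡ 85 (mod 274).
t ≡ 85*2 ≡ 170 (mod 274).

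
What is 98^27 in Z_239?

100

Using repeated squaring:
27 in binary is 11011, i.e. 27 = 16 + 8 + 2 + 1.
98^1 ≡ 98 (mod 239)
98^2 ≡ 98^2 = 9604 ≡ 44 (mod 239)
98^4 ≡ 44^2 = 1936 ≡ 24 (mod 239)
98^8 ≡ 24^2 = 576 ≡ 98 (mod 239)
98^16 ≡ 98^2 = 9604 ≡ 44 (mod 239)
98^27 = 98^16 * 98^8 * 98^2 * 98^1 ≡ 44 * 98 * 44 * 98 (mod 239).
Accumulate the product:
44 * 98 = 4312 ≡ 10
10 * 44 = 440 ≡ 201
201 * 98 = 19698 ≡ 100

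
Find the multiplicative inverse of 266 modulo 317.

317 = 1*266 + 51
266 = 5*51 + 11
51 = 4*11 + 7
11 = 1*7 + 4
7 = 1*4 + 3
4 = 1*3 + 1
3 = 3*1 + 0
gcd(266, 317) = 1, so the inverse exists.
Bézout: 1 = −73*317 + 87*266.
So 266⁻¹ ≡ 87 (mod 317).

87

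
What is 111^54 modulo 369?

279

54 in binary is 110110, i.e. 54 = 32 + 16 + 4 + 2.
111^1 ≡ 111 (mod 369)
111^2 ≡ 111^2 = 12321 ≡ 144 (mod 369)
111^4 ≡ 144^2 = 20736 ≡ 72 (mod 369)
111^8 ≡ 72^2 = 5184 ≡ 18 (mod 369)
111^16 ≡ 18^2 = 324 (mod 369)
111^32 ≡ 324^2 = 104976 ≡ 180 (mod 369)
111^54 = 111^32 · 111^16 · 111^4 · 111^2 ≡ 180 · 324 · 72 · 144 (mod 369).
Accumulate the product:
180 · 324 = 58320 ≡ 18
18 · 72 = 1296 ≡ 189
189 · 144 = 27216 ≡ 279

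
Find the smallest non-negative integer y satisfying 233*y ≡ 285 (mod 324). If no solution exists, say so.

93

gcd(233, 324) = 1, so a unique solution mod 324 exists.
233⁻¹ ≡ 89 (mod 324).
y ≡ 89*285 ≡ 93 (mod 324).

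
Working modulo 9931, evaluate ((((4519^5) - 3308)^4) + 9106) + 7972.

442

(4519)^5 ≡ 537 (mod 9931)
537 - 3308 = -2771 ≡ 7160 (mod 9931)
(7160)^4 ≡ 3226 (mod 9931)
3226 + 9106 = 12332 ≡ 2401 (mod 9931)
2401 + 7972 = 10373 ≡ 442 (mod 9931)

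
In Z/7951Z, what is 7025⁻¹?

1640

Run the extended Euclidean algorithm:
7951 = 1*7025 + 926
7025 = 7*926 + 543
926 = 1*543 + 383
543 = 1*383 + 160
383 = 2*160 + 63
160 = 2*63 + 34
63 = 1*34 + 29
34 = 1*29 + 5
29 = 5*5 + 4
5 = 1*4 + 1
4 = 4*1 + 0
gcd(7025, 7951) = 1, so the inverse exists.
Back-substitute for 1:
1 = 1*5 − 1*4
  = −1*29 + 6*5
  = 6*34 − 7*29
  = −7*63 + 13*34
  = 13*160 − 33*63
  = −33*383 + 79*160
  = 79*543 − 112*383
  = −112*926 + 191*543
  = 191*7025 − 1449*926
  = −1449*7951 + 1640*7025
So 7025⁻¹ ≡ 1640 (mod 7951).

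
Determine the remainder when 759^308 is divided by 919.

488

Using repeated squaring:
759^1 ≡ 759 (mod 919)
759^2 ≡ 759^2 = 576081 ≡ 787 (mod 919)
759^4 ≡ 787^2 = 619369 ≡ 882 (mod 919)
759^8 ≡ 882^2 = 777924 ≡ 450 (mod 919)
759^16 ≡ 450^2 = 202500 ≡ 320 (mod 919)
759^32 ≡ 320^2 = 102400 ≡ 391 (mod 919)
759^64 ≡ 391^2 = 152881 ≡ 327 (mod 919)
759^128 ≡ 327^2 = 106929 ≡ 325 (mod 919)
759^256 ≡ 325^2 = 105625 ≡ 859 (mod 919)
759^308 = 759^256 × 759^32 × 759^16 × 759^4 ≡ 859 × 391 × 320 × 882 (mod 919).
Accumulate the product:
859 × 391 = 335869 ≡ 434
434 × 320 = 138880 ≡ 111
111 × 882 = 97902 ≡ 488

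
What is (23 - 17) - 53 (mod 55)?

8

23 - 17 = 6
6 - 53 = -47 ≡ 8 (mod 55)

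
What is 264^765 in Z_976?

672

Compute successive squares:
264^1 ≡ 264 (mod 976)
264^2 ≡ 264^2 = 69696 ≡ 400 (mod 976)
264^4 ≡ 400^2 = 160000 ≡ 912 (mod 976)
264^8 ≡ 912^2 = 831744 ≡ 192 (mod 976)
264^16 ≡ 192^2 = 36864 ≡ 752 (mod 976)
264^32 ≡ 752^2 = 565504 ≡ 400 (mod 976)
264^64 ≡ 400^2 = 160000 ≡ 912 (mod 976)
264^128 ≡ 912^2 = 831744 ≡ 192 (mod 976)
264^256 ≡ 192^2 = 36864 ≡ 752 (mod 976)
264^512 ≡ 752^2 = 565504 ≡ 400 (mod 976)
264^765 = 264^512 * 264^128 * 264^64 * 264^32 * 264^16 * 264^8 * 264^4 * 264^1 ≡ 400 * 192 * 912 * 400 * 752 * 192 * 912 * 264 (mod 976).
Accumulate the product:
400 * 192 = 76800 ≡ 672
672 * 912 = 612864 ≡ 912
912 * 400 = 364800 ≡ 752
752 * 752 = 565504 ≡ 400
400 * 192 = 76800 ≡ 672
672 * 912 = 612864 ≡ 912
912 * 264 = 240768 ≡ 672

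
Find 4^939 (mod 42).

22

Compute successive squares:
939 in binary is 1110101011, i.e. 939 = 512 + 256 + 128 + 32 + 8 + 2 + 1.
4^1 ≡ 4 (mod 42)
4^2 ≡ 4^2 = 16 (mod 42)
4^4 ≡ 16^2 = 256 ≡ 4 (mod 42)
4^8 ≡ 4^2 = 16 (mod 42)
4^16 ≡ 16^2 = 256 ≡ 4 (mod 42)
4^32 ≡ 4^2 = 16 (mod 42)
4^64 ≡ 16^2 = 256 ≡ 4 (mod 42)
4^128 ≡ 4^2 = 16 (mod 42)
4^256 ≡ 16^2 = 256 ≡ 4 (mod 42)
4^512 ≡ 4^2 = 16 (mod 42)
4^939 = 4^512 × 4^256 × 4^128 × 4^32 × 4^8 × 4^2 × 4^1 ≡ 16 × 4 × 16 × 16 × 16 × 16 × 4 (mod 42).
Accumulate the product:
16 × 4 = 64 ≡ 22
22 × 16 = 352 ≡ 16
16 × 16 = 256 ≡ 4
4 × 16 = 64 ≡ 22
22 × 16 = 352 ≡ 16
16 × 4 = 64 ≡ 22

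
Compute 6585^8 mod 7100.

By square-and-multiply:
6585^1 ≡ 6585 (mod 7100)
6585^2 ≡ 6585^2 = 43362225 ≡ 2525 (mod 7100)
6585^4 ≡ 2525^2 = 6375625 ≡ 6925 (mod 7100)
6585^8 ≡ 6925^2 = 47955625 ≡ 2225 (mod 7100)
So 6585^8 ≡ 2225 (mod 7100).

2225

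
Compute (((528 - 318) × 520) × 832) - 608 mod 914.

528 - 318 = 210
210 × 520 = 109200 ≡ 434 (mod 914)
434 × 832 = 361088 ≡ 58 (mod 914)
58 - 608 = -550 ≡ 364 (mod 914)

364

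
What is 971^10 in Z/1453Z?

10 in binary is 1010, i.e. 10 = 8 + 2.
971^1 ≡ 971 (mod 1453)
971^2 ≡ 971^2 = 942841 ≡ 1297 (mod 1453)
971^4 ≡ 1297^2 = 1682209 ≡ 1088 (mod 1453)
971^8 ≡ 1088^2 = 1183744 ≡ 1002 (mod 1453)
971^10 = 971^8 * 971^2 ≡ 1002 * 1297 (mod 1453).
1002 * 1297 = 1299594 ≡ 612 (mod 1453).

612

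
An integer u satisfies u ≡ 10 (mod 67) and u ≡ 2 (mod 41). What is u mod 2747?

412

67⁻¹ mod 41: 67*30 ≡ 1 (mod 41), so 67⁻¹ ≡ 30.
u = 10 + 67*((2 − 10)*30 mod 41) = 10 + 67*6 = 412.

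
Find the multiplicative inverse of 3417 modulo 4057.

1477

Run the extended Euclidean algorithm:
4057 = 1·3417 + 640
3417 = 5·640 + 217
640 = 2·217 + 206
217 = 1·206 + 11
206 = 18·11 + 8
11 = 1·8 + 3
8 = 2·3 + 2
3 = 1·2 + 1
2 = 2·1 + 0
gcd(3417, 4057) = 1, so the inverse exists.
Back-substitute for 1:
1 = 1·3 − 1·2
  = −1·8 + 3·3
  = 3·11 − 4·8
  = −4·206 + 75·11
  = 75·217 − 79·206
  = −79·640 + 233·217
  = 233·3417 − 1244·640
  = −1244·4057 + 1477·3417
So 3417⁻¹ ≡ 1477 (mod 4057).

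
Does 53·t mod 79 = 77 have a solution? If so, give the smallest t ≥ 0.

73

gcd(53, 79) = 1, so a unique solution mod 79 exists.
53⁻¹ ≡ 3 (mod 79).
t ≡ 3·77 ≡ 73 (mod 79).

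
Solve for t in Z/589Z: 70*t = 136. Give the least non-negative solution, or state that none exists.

gcd(70, 589) = 1, so a unique solution mod 589 exists.
70⁻¹ ≡ 345 (mod 589).
t ≡ 345*136 ≡ 389 (mod 589).

389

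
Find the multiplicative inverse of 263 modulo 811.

774

811 = 3×263 + 22
263 = 11×22 + 21
22 = 1×21 + 1
21 = 21×1 + 0
gcd(263, 811) = 1, so the inverse exists.
Bézout: 1 = 12×811 − 37×263.
So 263⁻¹ ≡ −37 ≡ 774 (mod 811).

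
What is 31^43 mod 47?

Using repeated squaring:
43 in binary is 101011, i.e. 43 = 32 + 8 + 2 + 1.
31^1 ≡ 31 (mod 47)
31^2 ≡ 31^2 = 961 ≡ 21 (mod 47)
31^4 ≡ 21^2 = 441 ≡ 18 (mod 47)
31^8 ≡ 18^2 = 324 ≡ 42 (mod 47)
31^16 ≡ 42^2 = 1764 ≡ 25 (mod 47)
31^32 ≡ 25^2 = 625 ≡ 14 (mod 47)
31^43 = 31^32 * 31^8 * 31^2 * 31^1 ≡ 14 * 42 * 21 * 31 (mod 47).
Accumulate the product:
14 * 42 = 588 ≡ 24
24 * 21 = 504 ≡ 34
34 * 31 = 1054 ≡ 20

20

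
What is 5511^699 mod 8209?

4051

Using repeated squaring:
699 in binary is 1010111011, i.e. 699 = 512 + 128 + 32 + 16 + 8 + 2 + 1.
5511^1 ≡ 5511 (mod 8209)
5511^2 ≡ 5511^2 = 30371121 ≡ 6030 (mod 8209)
5511^4 ≡ 6030^2 = 36360900 ≡ 3239 (mod 8209)
5511^8 ≡ 3239^2 = 10491121 ≡ 19 (mod 8209)
5511^16 ≡ 19^2 = 361 (mod 8209)
5511^32 ≡ 361^2 = 130321 ≡ 7186 (mod 8209)
5511^64 ≡ 7186^2 = 51638596 ≡ 3986 (mod 8209)
5511^128 ≡ 3986^2 = 15888196 ≡ 3781 (mod 8209)
5511^256 ≡ 3781^2 = 14295961 ≡ 4092 (mod 8209)
5511^512 ≡ 4092^2 = 16744464 ≡ 6313 (mod 8209)
5511^699 = 5511^512 · 5511^128 · 5511^32 · 5511^16 · 5511^8 · 5511^2 · 5511^1 ≡ 6313 · 3781 · 7186 · 361 · 19 · 6030 · 5511 (mod 8209).
Accumulate the product:
6313 · 3781 = 23869453 ≡ 5890
5890 · 7186 = 42325540 ≡ 8145
8145 · 361 = 2940345 ≡ 1523
1523 · 19 = 28937 ≡ 4310
4310 · 6030 = 25989300 ≡ 7815
7815 · 5511 = 43068465 ≡ 4051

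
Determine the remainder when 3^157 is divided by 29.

By square-and-multiply:
3^1 ≡ 3 (mod 29)
3^2 ≡ 3^2 = 9 (mod 29)
3^4 ≡ 9^2 = 81 ≡ 23 (mod 29)
3^8 ≡ 23^2 = 529 ≡ 7 (mod 29)
3^16 ≡ 7^2 = 49 ≡ 20 (mod 29)
3^32 ≡ 20^2 = 400 ≡ 23 (mod 29)
3^64 ≡ 23^2 = 529 ≡ 7 (mod 29)
3^128 ≡ 7^2 = 49 ≡ 20 (mod 29)
3^157 = 3^128 × 3^16 × 3^8 × 3^4 × 3^1 ≡ 20 × 20 × 7 × 23 × 3 (mod 29).
Accumulate the product:
20 × 20 = 400 ≡ 23
23 × 7 = 161 ≡ 16
16 × 23 = 368 ≡ 20
20 × 3 = 60 ≡ 2

2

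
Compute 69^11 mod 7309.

4388

Using repeated squaring:
11 in binary is 1011, i.e. 11 = 8 + 2 + 1.
69^1 ≡ 69 (mod 7309)
69^2 ≡ 69^2 = 4761 (mod 7309)
69^4 ≡ 4761^2 = 22667121 ≡ 1912 (mod 7309)
69^8 ≡ 1912^2 = 3655744 ≡ 1244 (mod 7309)
69^11 = 69^8 × 69^2 × 69^1 ≡ 1244 × 4761 × 69 (mod 7309).
Accumulate the product:
1244 × 4761 = 5922684 ≡ 2394
2394 × 69 = 165186 ≡ 4388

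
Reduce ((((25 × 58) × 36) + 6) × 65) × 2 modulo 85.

40

25 × 58 = 1450 ≡ 5 (mod 85)
5 × 36 = 180 ≡ 10 (mod 85)
10 + 6 = 16
16 × 65 = 1040 ≡ 20 (mod 85)
20 × 2 = 40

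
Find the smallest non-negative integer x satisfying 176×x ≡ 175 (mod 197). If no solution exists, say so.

gcd(176, 197) = 1, so a unique solution mod 197 exists.
176⁻¹ ≡ 75 (mod 197).
x ≡ 75×175 ≡ 123 (mod 197).

123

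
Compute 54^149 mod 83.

149 in binary is 10010101, i.e. 149 = 128 + 16 + 4 + 1.
54^1 ≡ 54 (mod 83)
54^2 ≡ 54^2 = 2916 ≡ 11 (mod 83)
54^4 ≡ 11^2 = 121 ≡ 38 (mod 83)
54^8 ≡ 38^2 = 1444 ≡ 33 (mod 83)
54^16 ≡ 33^2 = 1089 ≡ 10 (mod 83)
54^32 ≡ 10^2 = 100 ≡ 17 (mod 83)
54^64 ≡ 17^2 = 289 ≡ 40 (mod 83)
54^128 ≡ 40^2 = 1600 ≡ 23 (mod 83)
54^149 = 54^128 · 54^16 · 54^4 · 54^1 ≡ 23 · 10 · 38 · 54 (mod 83).
Accumulate the product:
23 · 10 = 230 ≡ 64
64 · 38 = 2432 ≡ 25
25 · 54 = 1350 ≡ 22

22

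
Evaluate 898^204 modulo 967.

157

Using repeated squaring:
204 in binary is 11001100, i.e. 204 = 128 + 64 + 8 + 4.
898^1 ≡ 898 (mod 967)
898^2 ≡ 898^2 = 806404 ≡ 893 (mod 967)
898^4 ≡ 893^2 = 797449 ≡ 641 (mod 967)
898^8 ≡ 641^2 = 410881 ≡ 873 (mod 967)
898^16 ≡ 873^2 = 762129 ≡ 133 (mod 967)
898^32 ≡ 133^2 = 17689 ≡ 283 (mod 967)
898^64 ≡ 283^2 = 80089 ≡ 795 (mod 967)
898^128 ≡ 795^2 = 632025 ≡ 574 (mod 967)
898^204 = 898^128 × 898^64 × 898^8 × 898^4 ≡ 574 × 795 × 873 × 641 (mod 967).
Accumulate the product:
574 × 795 = 456330 ≡ 873
873 × 873 = 762129 ≡ 133
133 × 641 = 85253 ≡ 157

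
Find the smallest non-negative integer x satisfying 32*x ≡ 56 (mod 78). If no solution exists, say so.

gcd(32, 78) = 2, and 2 | 56, so solutions exist.
Divide through by 2: 16*x ≡ 28 mod 39.
16⁻¹ ≡ 22 (mod 39).
x ≡ 22*28 ≡ 31 (mod 39).
The smallest non-negative solution is x = 31.

31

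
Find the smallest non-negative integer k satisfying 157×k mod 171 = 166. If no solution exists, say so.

gcd(157, 171) = 1, so a unique solution mod 171 exists.
157⁻¹ ≡ 61 (mod 171).
k ≡ 61×166 ≡ 37 (mod 171).

37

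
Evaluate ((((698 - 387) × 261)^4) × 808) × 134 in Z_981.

698 - 387 = 311
311 × 261 = 81171 ≡ 729 (mod 981)
(729)^4 ≡ 432 (mod 981)
432 × 808 = 349056 ≡ 801 (mod 981)
801 × 134 = 107334 ≡ 405 (mod 981)

405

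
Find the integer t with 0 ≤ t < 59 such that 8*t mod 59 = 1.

37

By the extended Euclidean algorithm:
59 = 7×8 + 3
8 = 2×3 + 2
3 = 1×2 + 1
2 = 2×1 + 0
gcd(8, 59) = 1, so the inverse exists.
Back-substitute for 1:
1 = 1×3 − 1×2
  = −1×8 + 3×3
  = 3×59 − 22×8
So 8⁻¹ ≡ −22 ≡ 37 (mod 59).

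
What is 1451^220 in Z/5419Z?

220 in binary is 11011100, i.e. 220 = 128 + 64 + 16 + 8 + 4.
1451^1 ≡ 1451 (mod 5419)
1451^2 ≡ 1451^2 = 2105401 ≡ 2829 (mod 5419)
1451^4 ≡ 2829^2 = 8003241 ≡ 4797 (mod 5419)
1451^8 ≡ 4797^2 = 23011209 ≡ 2135 (mod 5419)
1451^16 ≡ 2135^2 = 4558225 ≡ 846 (mod 5419)
1451^32 ≡ 846^2 = 715716 ≡ 408 (mod 5419)
1451^64 ≡ 408^2 = 166464 ≡ 3894 (mod 5419)
1451^128 ≡ 3894^2 = 15163236 ≡ 874 (mod 5419)
1451^220 = 1451^128 * 1451^64 * 1451^16 * 1451^8 * 1451^4 ≡ 874 * 3894 * 846 * 2135 * 4797 (mod 5419).
Accumulate the product:
874 * 3894 = 3403356 ≡ 224
224 * 846 = 189504 ≡ 5258
5258 * 2135 = 11225830 ≡ 3081
3081 * 4797 = 14779557 ≡ 1944

1944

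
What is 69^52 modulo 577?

Compute successive squares:
52 in binary is 110100, i.e. 52 = 32 + 16 + 4.
69^1 ≡ 69 (mod 577)
69^2 ≡ 69^2 = 4761 ≡ 145 (mod 577)
69^4 ≡ 145^2 = 21025 ≡ 253 (mod 577)
69^8 ≡ 253^2 = 64009 ≡ 539 (mod 577)
69^16 ≡ 539^2 = 290521 ≡ 290 (mod 577)
69^32 ≡ 290^2 = 84100 ≡ 435 (mod 577)
69^52 = 69^32 × 69^16 × 69^4 ≡ 435 × 290 × 253 (mod 577).
Accumulate the product:
435 × 290 = 126150 ≡ 364
364 × 253 = 92092 ≡ 349

349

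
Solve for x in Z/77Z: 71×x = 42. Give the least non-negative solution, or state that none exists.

70

gcd(71, 77) = 1, so a unique solution mod 77 exists.
71⁻¹ ≡ 64 (mod 77).
x ≡ 64×42 ≡ 70 (mod 77).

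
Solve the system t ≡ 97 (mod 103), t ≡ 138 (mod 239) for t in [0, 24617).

103⁻¹ mod 239: 103·181 ≡ 1 (mod 239), so 103⁻¹ ≡ 181.
t = 97 + 103·((138 − 97)·181 mod 239) = 97 + 103·12 = 1333.

1333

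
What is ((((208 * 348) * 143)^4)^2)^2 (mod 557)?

208 * 348 = 72384 ≡ 531 (mod 557)
531 * 143 = 75933 ≡ 181 (mod 557)
(181)^4 ≡ 378 (mod 557)
(378)^2 ≡ 292 (mod 557)
(292)^2 ≡ 43 (mod 557)

43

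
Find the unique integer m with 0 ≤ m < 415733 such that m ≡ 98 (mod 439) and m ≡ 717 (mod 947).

124774

439⁻¹ mod 947: 439×796 ≡ 1 (mod 947), so 439⁻¹ ≡ 796.
m = 98 + 439×((717 − 98)×796 mod 947) = 98 + 439×284 = 124774.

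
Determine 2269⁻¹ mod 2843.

By the extended Euclidean algorithm:
2843 = 1×2269 + 574
2269 = 3×574 + 547
574 = 1×547 + 27
547 = 20×27 + 7
27 = 3×7 + 6
7 = 1×6 + 1
6 = 6×1 + 0
gcd(2269, 2843) = 1, so the inverse exists.
Back-substitute for 1:
1 = 1×7 − 1×6
  = −1×27 + 4×7
  = 4×547 − 81×27
  = −81×574 + 85×547
  = 85×2269 − 336×574
  = −336×2843 + 421×2269
So 2269⁻¹ ≡ 421 (mod 2843).

421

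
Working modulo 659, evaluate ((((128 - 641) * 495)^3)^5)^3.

128 - 641 = -513 ≡ 146 (mod 659)
146 * 495 = 72270 ≡ 439 (mod 659)
(439)^3 ≡ 122 (mod 659)
(122)^5 ≡ 315 (mod 659)
(315)^3 ≡ 164 (mod 659)

164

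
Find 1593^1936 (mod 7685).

1936 in binary is 11110010000, i.e. 1936 = 1024 + 512 + 256 + 128 + 16.
1593^1 ≡ 1593 (mod 7685)
1593^2 ≡ 1593^2 = 2537649 ≡ 1599 (mod 7685)
1593^4 ≡ 1599^2 = 2556801 ≡ 5381 (mod 7685)
1593^8 ≡ 5381^2 = 28955161 ≡ 5766 (mod 7685)
1593^16 ≡ 5766^2 = 33246756 ≡ 1446 (mod 7685)
1593^32 ≡ 1446^2 = 2090916 ≡ 596 (mod 7685)
1593^64 ≡ 596^2 = 355216 ≡ 1706 (mod 7685)
1593^128 ≡ 1706^2 = 2910436 ≡ 5506 (mod 7685)
1593^256 ≡ 5506^2 = 30316036 ≡ 6396 (mod 7685)
1593^512 ≡ 6396^2 = 40908816 ≡ 1561 (mod 7685)
1593^1024 ≡ 1561^2 = 2436721 ≡ 576 (mod 7685)
1593^1936 = 1593^1024 · 1593^512 · 1593^256 · 1593^128 · 1593^16 ≡ 576 · 1561 · 6396 · 5506 · 1446 (mod 7685).
Accumulate the product:
576 · 1561 = 899136 ≡ 7676
7676 · 6396 = 49095696 ≡ 3916
3916 · 5506 = 21561496 ≡ 5071
5071 · 1446 = 7332666 ≡ 1176

1176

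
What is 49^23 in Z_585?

394

49^1 ≡ 49 (mod 585)
49^2 ≡ 49^2 = 2401 ≡ 61 (mod 585)
49^4 ≡ 61^2 = 3721 ≡ 211 (mod 585)
49^8 ≡ 211^2 = 44521 ≡ 61 (mod 585)
49^16 ≡ 61^2 = 3721 ≡ 211 (mod 585)
49^23 = 49^16 · 49^4 · 49^2 · 49^1 ≡ 211 · 211 · 61 · 49 (mod 585).
Accumulate the product:
211 · 211 = 44521 ≡ 61
61 · 61 = 3721 ≡ 211
211 · 49 = 10339 ≡ 394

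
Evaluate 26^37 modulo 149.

148

37 in binary is 100101, i.e. 37 = 32 + 4 + 1.
26^1 ≡ 26 (mod 149)
26^2 ≡ 26^2 = 676 ≡ 80 (mod 149)
26^4 ≡ 80^2 = 6400 ≡ 142 (mod 149)
26^8 ≡ 142^2 = 20164 ≡ 49 (mod 149)
26^16 ≡ 49^2 = 2401 ≡ 17 (mod 149)
26^32 ≡ 17^2 = 289 ≡ 140 (mod 149)
26^37 = 26^32 × 26^4 × 26^1 ≡ 140 × 142 × 26 (mod 149).
Accumulate the product:
140 × 142 = 19880 ≡ 63
63 × 26 = 1638 ≡ 148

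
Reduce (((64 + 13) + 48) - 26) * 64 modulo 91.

57

64 + 13 = 77
77 + 48 = 125 ≡ 34 (mod 91)
34 - 26 = 8
8 * 64 = 512 ≡ 57 (mod 91)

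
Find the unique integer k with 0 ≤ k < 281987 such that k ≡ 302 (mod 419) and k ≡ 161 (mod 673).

419⁻¹ mod 673: 419*310 ≡ 1 (mod 673), so 419⁻¹ ≡ 310.
k = 302 + 419*((161 − 302)*310 mod 673) = 302 + 419*35 = 14967.

14967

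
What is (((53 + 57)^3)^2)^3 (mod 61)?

53 + 57 = 110 ≡ 49 (mod 61)
(49)^3 ≡ 41 (mod 61)
(41)^2 ≡ 34 (mod 61)
(34)^3 ≡ 20 (mod 61)

20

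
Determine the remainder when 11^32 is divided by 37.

10

Compute successive squares:
11^1 ≡ 11 (mod 37)
11^2 ≡ 11^2 = 121 ≡ 10 (mod 37)
11^4 ≡ 10^2 = 100 ≡ 26 (mod 37)
11^8 ≡ 26^2 = 676 ≡ 10 (mod 37)
11^16 ≡ 10^2 = 100 ≡ 26 (mod 37)
11^32 ≡ 26^2 = 676 ≡ 10 (mod 37)
So 11^32 ≡ 10 (mod 37).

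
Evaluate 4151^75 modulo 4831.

75 in binary is 1001011, i.e. 75 = 64 + 8 + 2 + 1.
4151^1 ≡ 4151 (mod 4831)
4151^2 ≡ 4151^2 = 17230801 ≡ 3455 (mod 4831)
4151^4 ≡ 3455^2 = 11937025 ≡ 4455 (mod 4831)
4151^8 ≡ 4455^2 = 19847025 ≡ 1277 (mod 4831)
4151^16 ≡ 1277^2 = 1630729 ≡ 2682 (mod 4831)
4151^32 ≡ 2682^2 = 7193124 ≡ 4596 (mod 4831)
4151^64 ≡ 4596^2 = 21123216 ≡ 2084 (mod 4831)
4151^75 = 4151^64 × 4151^8 × 4151^2 × 4151^1 ≡ 2084 × 1277 × 3455 × 4151 (mod 4831).
Accumulate the product:
2084 × 1277 = 2661268 ≡ 4218
4218 × 3455 = 14573190 ≡ 2894
2894 × 4151 = 12012994 ≡ 3128

3128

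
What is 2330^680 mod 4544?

1024

Using repeated squaring:
680 in binary is 1010101000, i.e. 680 = 512 + 128 + 32 + 8.
2330^1 ≡ 2330 (mod 4544)
2330^2 ≡ 2330^2 = 5428900 ≡ 3364 (mod 4544)
2330^4 ≡ 3364^2 = 11316496 ≡ 1936 (mod 4544)
2330^8 ≡ 1936^2 = 3748096 ≡ 3840 (mod 4544)
2330^16 ≡ 3840^2 = 14745600 ≡ 320 (mod 4544)
2330^32 ≡ 320^2 = 102400 ≡ 2432 (mod 4544)
2330^64 ≡ 2432^2 = 5914624 ≡ 2880 (mod 4544)
2330^128 ≡ 2880^2 = 8294400 ≡ 1600 (mod 4544)
2330^256 ≡ 1600^2 = 2560000 ≡ 1728 (mod 4544)
2330^512 ≡ 1728^2 = 2985984 ≡ 576 (mod 4544)
2330^680 = 2330^512 * 2330^128 * 2330^32 * 2330^8 ≡ 576 * 1600 * 2432 * 3840 (mod 4544).
Accumulate the product:
576 * 1600 = 921600 ≡ 3712
3712 * 2432 = 9027584 ≡ 3200
3200 * 3840 = 12288000 ≡ 1024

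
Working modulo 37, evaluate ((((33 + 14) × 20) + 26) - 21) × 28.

5

33 + 14 = 47 ≡ 10 (mod 37)
10 × 20 = 200 ≡ 15 (mod 37)
15 + 26 = 41 ≡ 4 (mod 37)
4 - 21 = -17 ≡ 20 (mod 37)
20 × 28 = 560 ≡ 5 (mod 37)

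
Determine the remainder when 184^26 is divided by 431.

26 in binary is 11010, i.e. 26 = 16 + 8 + 2.
184^1 ≡ 184 (mod 431)
184^2 ≡ 184^2 = 33856 ≡ 238 (mod 431)
184^4 ≡ 238^2 = 56644 ≡ 183 (mod 431)
184^8 ≡ 183^2 = 33489 ≡ 302 (mod 431)
184^16 ≡ 302^2 = 91204 ≡ 263 (mod 431)
184^26 = 184^16 × 184^8 × 184^2 ≡ 263 × 302 × 238 (mod 431).
Accumulate the product:
263 × 302 = 79426 ≡ 122
122 × 238 = 29036 ≡ 159

159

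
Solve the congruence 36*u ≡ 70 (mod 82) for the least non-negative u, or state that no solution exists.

27

gcd(36, 82) = 2, and 2 | 70, so solutions exist.
Divide through by 2: 18*u ≡ 35 mod 41.
18⁻¹ ≡ 16 (mod 41).
u ≡ 16*35 ≡ 27 (mod 41).
The smallest non-negative solution is u = 27.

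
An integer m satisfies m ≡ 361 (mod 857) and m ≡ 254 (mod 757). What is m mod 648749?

330306

857⁻¹ mod 757: 857×53 ≡ 1 (mod 757), so 857⁻¹ ≡ 53.
m = 361 + 857×((254 − 361)×53 mod 757) = 361 + 857×385 = 330306.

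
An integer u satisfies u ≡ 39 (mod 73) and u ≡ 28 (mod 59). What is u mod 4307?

3981

73⁻¹ mod 59: 73*38 ≡ 1 (mod 59), so 73⁻¹ ≡ 38.
u = 39 + 73*((28 − 39)*38 mod 59) = 39 + 73*54 = 3981.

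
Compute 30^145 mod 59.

58

145 in binary is 10010001, i.e. 145 = 128 + 16 + 1.
30^1 ≡ 30 (mod 59)
30^2 ≡ 30^2 = 900 ≡ 15 (mod 59)
30^4 ≡ 15^2 = 225 ≡ 48 (mod 59)
30^8 ≡ 48^2 = 2304 ≡ 3 (mod 59)
30^16 ≡ 3^2 = 9 (mod 59)
30^32 ≡ 9^2 = 81 ≡ 22 (mod 59)
30^64 ≡ 22^2 = 484 ≡ 12 (mod 59)
30^128 ≡ 12^2 = 144 ≡ 26 (mod 59)
30^145 = 30^128 × 30^16 × 30^1 ≡ 26 × 9 × 30 (mod 59).
Accumulate the product:
26 × 9 = 234 ≡ 57
57 × 30 = 1710 ≡ 58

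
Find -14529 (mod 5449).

1818

-14529 = -3*5449 + 1818, so -14529 ≡ 1818 (mod 5449).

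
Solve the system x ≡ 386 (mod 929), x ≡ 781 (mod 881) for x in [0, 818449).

93286

929⁻¹ mod 881: 929*569 ≡ 1 (mod 881), so 929⁻¹ ≡ 569.
x = 386 + 929*((781 − 386)*569 mod 881) = 386 + 929*100 = 93286.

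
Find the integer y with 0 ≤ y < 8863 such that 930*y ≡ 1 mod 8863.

791

8863 = 9·930 + 493
930 = 1·493 + 437
493 = 1·437 + 56
437 = 7·56 + 45
56 = 1·45 + 11
45 = 4·11 + 1
11 = 11·1 + 0
gcd(930, 8863) = 1, so the inverse exists.
Back-substitute for 1:
1 = 1·45 − 4·11
  = −4·56 + 5·45
  = 5·437 − 39·56
  = −39·493 + 44·437
  = 44·930 − 83·493
  = −83·8863 + 791·930
So 930⁻¹ ≡ 791 (mod 8863).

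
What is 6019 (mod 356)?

323

6019 = 16*356 + 323, so 6019 ≡ 323 (mod 356).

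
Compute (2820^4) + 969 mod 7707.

3987

(2820)^4 ≡ 3018 (mod 7707)
3018 + 969 = 3987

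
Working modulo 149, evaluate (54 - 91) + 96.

54 - 91 = -37 ≡ 112 (mod 149)
112 + 96 = 208 ≡ 59 (mod 149)

59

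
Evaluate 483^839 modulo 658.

637

839 in binary is 1101000111, i.e. 839 = 512 + 256 + 64 + 4 + 2 + 1.
483^1 ≡ 483 (mod 658)
483^2 ≡ 483^2 = 233289 ≡ 357 (mod 658)
483^4 ≡ 357^2 = 127449 ≡ 455 (mod 658)
483^8 ≡ 455^2 = 207025 ≡ 413 (mod 658)
483^16 ≡ 413^2 = 170569 ≡ 147 (mod 658)
483^32 ≡ 147^2 = 21609 ≡ 553 (mod 658)
483^64 ≡ 553^2 = 305809 ≡ 497 (mod 658)
483^128 ≡ 497^2 = 247009 ≡ 259 (mod 658)
483^256 ≡ 259^2 = 67081 ≡ 623 (mod 658)
483^512 ≡ 623^2 = 388129 ≡ 567 (mod 658)
483^839 = 483^512 × 483^256 × 483^64 × 483^4 × 483^2 × 483^1 ≡ 567 × 623 × 497 × 455 × 357 × 483 (mod 658).
Accumulate the product:
567 × 623 = 353241 ≡ 553
553 × 497 = 274841 ≡ 455
455 × 455 = 207025 ≡ 413
413 × 357 = 147441 ≡ 49
49 × 483 = 23667 ≡ 637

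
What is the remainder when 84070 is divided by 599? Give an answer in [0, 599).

84070 = 140×599 + 210, so 84070 ≡ 210 (mod 599).

210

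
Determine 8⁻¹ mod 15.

2

15 = 1·8 + 7
8 = 1·7 + 1
7 = 7·1 + 0
gcd(8, 15) = 1, so the inverse exists.
Back-substitute for 1:
1 = 1·8 − 1·7
  = −1·15 + 2·8
So 8⁻¹ ≡ 2 (mod 15).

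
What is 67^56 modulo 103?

26

Using repeated squaring:
56 in binary is 111000, i.e. 56 = 32 + 16 + 8.
67^1 ≡ 67 (mod 103)
67^2 ≡ 67^2 = 4489 ≡ 60 (mod 103)
67^4 ≡ 60^2 = 3600 ≡ 98 (mod 103)
67^8 ≡ 98^2 = 9604 ≡ 25 (mod 103)
67^16 ≡ 25^2 = 625 ≡ 7 (mod 103)
67^32 ≡ 7^2 = 49 (mod 103)
67^56 = 67^32 * 67^16 * 67^8 ≡ 49 * 7 * 25 (mod 103).
Accumulate the product:
49 * 7 = 343 ≡ 34
34 * 25 = 850 ≡ 26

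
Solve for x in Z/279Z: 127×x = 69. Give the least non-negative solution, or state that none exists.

gcd(127, 279) = 1, so a unique solution mod 279 exists.
127⁻¹ ≡ 145 (mod 279).
x ≡ 145×69 ≡ 240 (mod 279).

240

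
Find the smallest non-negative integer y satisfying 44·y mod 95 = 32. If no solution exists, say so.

18

gcd(44, 95) = 1, so a unique solution mod 95 exists.
44⁻¹ ≡ 54 (mod 95).
y ≡ 54·32 ≡ 18 (mod 95).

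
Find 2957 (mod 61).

29

2957 = 48×61 + 29, so 2957 ≡ 29 (mod 61).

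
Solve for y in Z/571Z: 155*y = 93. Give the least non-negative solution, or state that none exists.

229

gcd(155, 571) = 1, so a unique solution mod 571 exists.
155⁻¹ ≡ 70 (mod 571).
y ≡ 70*93 ≡ 229 (mod 571).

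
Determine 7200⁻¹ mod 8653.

By the extended Euclidean algorithm:
8653 = 1*7200 + 1453
7200 = 4*1453 + 1388
1453 = 1*1388 + 65
1388 = 21*65 + 23
65 = 2*23 + 19
23 = 1*19 + 4
19 = 4*4 + 3
4 = 1*3 + 1
3 = 3*1 + 0
gcd(7200, 8653) = 1, so the inverse exists.
Back-substitute for 1:
1 = 1*4 − 1*3
  = −1*19 + 5*4
  = 5*23 − 6*19
  = −6*65 + 17*23
  = 17*1388 − 363*65
  = −363*1453 + 380*1388
  = 380*7200 − 1883*1453
  = −1883*8653 + 2263*7200
So 7200⁻¹ ≡ 2263 (mod 8653).

2263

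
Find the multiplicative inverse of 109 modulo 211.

151

By the extended Euclidean algorithm:
211 = 1·109 + 102
109 = 1·102 + 7
102 = 14·7 + 4
7 = 1·4 + 3
4 = 1·3 + 1
3 = 3·1 + 0
gcd(109, 211) = 1, so the inverse exists.
Bézout: 1 = 31·211 − 60·109.
So 109⁻¹ ≡ −60 ≡ 151 (mod 211).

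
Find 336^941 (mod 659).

941 in binary is 1110101101, i.e. 941 = 512 + 256 + 128 + 32 + 8 + 4 + 1.
336^1 ≡ 336 (mod 659)
336^2 ≡ 336^2 = 112896 ≡ 207 (mod 659)
336^4 ≡ 207^2 = 42849 ≡ 14 (mod 659)
336^8 ≡ 14^2 = 196 (mod 659)
336^16 ≡ 196^2 = 38416 ≡ 194 (mod 659)
336^32 ≡ 194^2 = 37636 ≡ 73 (mod 659)
336^64 ≡ 73^2 = 5329 ≡ 57 (mod 659)
336^128 ≡ 57^2 = 3249 ≡ 613 (mod 659)
336^256 ≡ 613^2 = 375769 ≡ 139 (mod 659)
336^512 ≡ 139^2 = 19321 ≡ 210 (mod 659)
336^941 = 336^512 * 336^256 * 336^128 * 336^32 * 336^8 * 336^4 * 336^1 ≡ 210 * 139 * 613 * 73 * 196 * 14 * 336 (mod 659).
Accumulate the product:
210 * 139 = 29190 ≡ 194
194 * 613 = 118922 ≡ 302
302 * 73 = 22046 ≡ 299
299 * 196 = 58604 ≡ 612
612 * 14 = 8568 ≡ 1
1 * 336 = 336

336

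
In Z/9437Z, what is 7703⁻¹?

9437 = 1*7703 + 1734
7703 = 4*1734 + 767
1734 = 2*767 + 200
767 = 3*200 + 167
200 = 1*167 + 33
167 = 5*33 + 2
33 = 16*2 + 1
2 = 2*1 + 0
gcd(7703, 9437) = 1, so the inverse exists.
Back-substitute for 1:
1 = 1*33 − 16*2
  = −16*167 + 81*33
  = 81*200 − 97*167
  = −97*767 + 372*200
  = 372*1734 − 841*767
  = −841*7703 + 3736*1734
  = 3736*9437 − 4577*7703
So 7703⁻¹ ≡ −4577 ≡ 4860 (mod 9437).

4860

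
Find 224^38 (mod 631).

288

Using repeated squaring:
38 in binary is 100110, i.e. 38 = 32 + 4 + 2.
224^1 ≡ 224 (mod 631)
224^2 ≡ 224^2 = 50176 ≡ 327 (mod 631)
224^4 ≡ 327^2 = 106929 ≡ 290 (mod 631)
224^8 ≡ 290^2 = 84100 ≡ 177 (mod 631)
224^16 ≡ 177^2 = 31329 ≡ 410 (mod 631)
224^32 ≡ 410^2 = 168100 ≡ 254 (mod 631)
224^38 = 224^32 × 224^4 × 224^2 ≡ 254 × 290 × 327 (mod 631).
Accumulate the product:
254 × 290 = 73660 ≡ 464
464 × 327 = 151728 ≡ 288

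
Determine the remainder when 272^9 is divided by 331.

316

272^1 ≡ 272 (mod 331)
272^2 ≡ 272^2 = 73984 ≡ 171 (mod 331)
272^4 ≡ 171^2 = 29241 ≡ 113 (mod 331)
272^8 ≡ 113^2 = 12769 ≡ 191 (mod 331)
272^9 = 272^8 · 272^1 ≡ 191 · 272 (mod 331).
191 · 272 = 51952 ≡ 316 (mod 331).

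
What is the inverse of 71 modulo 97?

41

97 = 1×71 + 26
71 = 2×26 + 19
26 = 1×19 + 7
19 = 2×7 + 5
7 = 1×5 + 2
5 = 2×2 + 1
2 = 2×1 + 0
gcd(71, 97) = 1, so the inverse exists.
Back-substitute for 1:
1 = 1×5 − 2×2
  = −2×7 + 3×5
  = 3×19 − 8×7
  = −8×26 + 11×19
  = 11×71 − 30×26
  = −30×97 + 41×71
So 71⁻¹ ≡ 41 (mod 97).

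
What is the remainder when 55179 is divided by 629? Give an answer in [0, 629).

55179 = 87×629 + 456, so 55179 ≡ 456 (mod 629).

456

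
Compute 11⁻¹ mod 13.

Apply the Euclidean algorithm and back-substitute:
13 = 1×11 + 2
11 = 5×2 + 1
2 = 2×1 + 0
gcd(11, 13) = 1, so the inverse exists.
Back-substitute for 1:
1 = 1×11 − 5×2
  = −5×13 + 6×11
So 11⁻¹ ≡ 6 (mod 13).

6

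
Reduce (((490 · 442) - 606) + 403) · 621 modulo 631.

490 · 442 = 216580 ≡ 147 (mod 631)
147 - 606 = -459 ≡ 172 (mod 631)
172 + 403 = 575
575 · 621 = 357075 ≡ 560 (mod 631)

560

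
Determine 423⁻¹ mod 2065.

537

Apply the Euclidean algorithm and back-substitute:
2065 = 4*423 + 373
423 = 1*373 + 50
373 = 7*50 + 23
50 = 2*23 + 4
23 = 5*4 + 3
4 = 1*3 + 1
3 = 3*1 + 0
gcd(423, 2065) = 1, so the inverse exists.
Back-substitute for 1:
1 = 1*4 − 1*3
  = −1*23 + 6*4
  = 6*50 − 13*23
  = −13*373 + 97*50
  = 97*423 − 110*373
  = −110*2065 + 537*423
So 423⁻¹ ≡ 537 (mod 2065).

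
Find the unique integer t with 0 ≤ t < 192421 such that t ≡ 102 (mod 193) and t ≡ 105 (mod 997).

18051

193⁻¹ mod 997: 193*31 ≡ 1 (mod 997), so 193⁻¹ ≡ 31.
t = 102 + 193*((105 − 102)*31 mod 997) = 102 + 193*93 = 18051.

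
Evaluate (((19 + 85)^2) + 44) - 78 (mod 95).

47

19 + 85 = 104 ≡ 9 (mod 95)
(9)^2 ≡ 81 (mod 95)
81 + 44 = 125 ≡ 30 (mod 95)
30 - 78 = -48 ≡ 47 (mod 95)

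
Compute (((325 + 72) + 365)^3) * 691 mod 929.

325 + 72 = 397
397 + 365 = 762
(762)^3 ≡ 543 (mod 929)
543 * 691 = 375213 ≡ 826 (mod 929)

826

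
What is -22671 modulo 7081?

-22671 = -4*7081 + 5653, so -22671 ≡ 5653 (mod 7081).

5653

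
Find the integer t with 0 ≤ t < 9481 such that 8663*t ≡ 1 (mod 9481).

8264

9481 = 1×8663 + 818
8663 = 10×818 + 483
818 = 1×483 + 335
483 = 1×335 + 148
335 = 2×148 + 39
148 = 3×39 + 31
39 = 1×31 + 8
31 = 3×8 + 7
8 = 1×7 + 1
7 = 7×1 + 0
gcd(8663, 9481) = 1, so the inverse exists.
Bézout: 1 = 1112×9481 − 1217×8663.
So 8663⁻¹ ≡ −1217 ≡ 8264 (mod 9481).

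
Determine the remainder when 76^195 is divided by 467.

345

195 in binary is 11000011, i.e. 195 = 128 + 64 + 2 + 1.
76^1 ≡ 76 (mod 467)
76^2 ≡ 76^2 = 5776 ≡ 172 (mod 467)
76^4 ≡ 172^2 = 29584 ≡ 163 (mod 467)
76^8 ≡ 163^2 = 26569 ≡ 417 (mod 467)
76^16 ≡ 417^2 = 173889 ≡ 165 (mod 467)
76^32 ≡ 165^2 = 27225 ≡ 139 (mod 467)
76^64 ≡ 139^2 = 19321 ≡ 174 (mod 467)
76^128 ≡ 174^2 = 30276 ≡ 388 (mod 467)
76^195 = 76^128 * 76^64 * 76^2 * 76^1 ≡ 388 * 174 * 172 * 76 (mod 467).
Accumulate the product:
388 * 174 = 67512 ≡ 264
264 * 172 = 45408 ≡ 109
109 * 76 = 8284 ≡ 345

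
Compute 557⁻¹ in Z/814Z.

19

By the extended Euclidean algorithm:
814 = 1*557 + 257
557 = 2*257 + 43
257 = 5*43 + 42
43 = 1*42 + 1
42 = 42*1 + 0
gcd(557, 814) = 1, so the inverse exists.
Back-substitute for 1:
1 = 1*43 − 1*42
  = −1*257 + 6*43
  = 6*557 − 13*257
  = −13*814 + 19*557
So 557⁻¹ ≡ 19 (mod 814).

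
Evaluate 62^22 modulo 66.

22 in binary is 10110, i.e. 22 = 16 + 4 + 2.
62^1 ≡ 62 (mod 66)
62^2 ≡ 62^2 = 3844 ≡ 16 (mod 66)
62^4 ≡ 16^2 = 256 ≡ 58 (mod 66)
62^8 ≡ 58^2 = 3364 ≡ 64 (mod 66)
62^16 ≡ 64^2 = 4096 ≡ 4 (mod 66)
62^22 = 62^16 · 62^4 · 62^2 ≡ 4 · 58 · 16 (mod 66).
Accumulate the product:
4 · 58 = 232 ≡ 34
34 · 16 = 544 ≡ 16

16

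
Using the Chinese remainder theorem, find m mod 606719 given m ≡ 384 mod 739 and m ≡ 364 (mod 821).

459303

739⁻¹ mod 821: 739*10 ≡ 1 (mod 821), so 739⁻¹ ≡ 10.
m = 384 + 739*((364 − 384)*10 mod 821) = 384 + 739*621 = 459303.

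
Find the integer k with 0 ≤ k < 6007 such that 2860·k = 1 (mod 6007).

Run the extended Euclidean algorithm:
6007 = 2*2860 + 287
2860 = 9*287 + 277
287 = 1*277 + 10
277 = 27*10 + 7
10 = 1*7 + 3
7 = 2*3 + 1
3 = 3*1 + 0
gcd(2860, 6007) = 1, so the inverse exists.
Back-substitute for 1:
1 = 1*7 − 2*3
  = −2*10 + 3*7
  = 3*277 − 83*10
  = −83*287 + 86*277
  = 86*2860 − 857*287
  = −857*6007 + 1800*2860
So 2860⁻¹ ≡ 1800 (mod 6007).

1800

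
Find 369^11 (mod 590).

11 in binary is 1011, i.e. 11 = 8 + 2 + 1.
369^1 ≡ 369 (mod 590)
369^2 ≡ 369^2 = 136161 ≡ 461 (mod 590)
369^4 ≡ 461^2 = 212521 ≡ 121 (mod 590)
369^8 ≡ 121^2 = 14641 ≡ 481 (mod 590)
369^11 = 369^8 · 369^2 · 369^1 ≡ 481 · 461 · 369 (mod 590).
Accumulate the product:
481 · 461 = 221741 ≡ 491
491 · 369 = 181179 ≡ 49

49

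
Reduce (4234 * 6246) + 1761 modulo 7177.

80

4234 * 6246 = 26445564 ≡ 5496 (mod 7177)
5496 + 1761 = 7257 ≡ 80 (mod 7177)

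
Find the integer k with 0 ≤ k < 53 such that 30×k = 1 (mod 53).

23

53 = 1*30 + 23
30 = 1*23 + 7
23 = 3*7 + 2
7 = 3*2 + 1
2 = 2*1 + 0
gcd(30, 53) = 1, so the inverse exists.
Back-substitute for 1:
1 = 1*7 − 3*2
  = −3*23 + 10*7
  = 10*30 − 13*23
  = −13*53 + 23*30
So 30⁻¹ ≡ 23 (mod 53).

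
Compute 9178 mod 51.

9178 = 179×51 + 49, so 9178 ≡ 49 (mod 51).

49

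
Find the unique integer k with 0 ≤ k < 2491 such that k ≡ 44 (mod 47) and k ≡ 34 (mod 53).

1783

47⁻¹ mod 53: 47*44 ≡ 1 (mod 53), so 47⁻¹ ≡ 44.
k = 44 + 47*((34 − 44)*44 mod 53) = 44 + 47*37 = 1783.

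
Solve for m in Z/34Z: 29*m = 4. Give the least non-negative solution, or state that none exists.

gcd(29, 34) = 1, so a unique solution mod 34 exists.
29⁻¹ ≡ 27 (mod 34).
m ≡ 27*4 ≡ 6 (mod 34).

6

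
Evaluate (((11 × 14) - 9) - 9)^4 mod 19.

11 × 14 = 154 ≡ 2 (mod 19)
2 - 9 = -7 ≡ 12 (mod 19)
12 - 9 = 3
(3)^4 ≡ 5 (mod 19)

5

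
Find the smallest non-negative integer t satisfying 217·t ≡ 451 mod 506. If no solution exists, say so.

121

gcd(217, 506) = 1, so a unique solution mod 506 exists.
217⁻¹ ≡ 7 (mod 506).
t ≡ 7·451 ≡ 121 (mod 506).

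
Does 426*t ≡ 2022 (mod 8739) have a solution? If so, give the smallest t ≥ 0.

374

gcd(426, 8739) = 3, and 3 | 2022, so solutions exist.
Divide through by 3: 142*t mod 2913 = 674.
142⁻¹ ≡ 718 (mod 2913).
t ≡ 718*674 ≡ 374 (mod 2913).
The smallest non-negative solution is t = 374.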